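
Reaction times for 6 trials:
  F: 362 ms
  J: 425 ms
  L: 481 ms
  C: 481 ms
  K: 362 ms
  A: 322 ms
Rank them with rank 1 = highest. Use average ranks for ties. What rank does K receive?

4.5

Sorted (descending): 481, 481, 425, 362, 362, 322
The 2 values of 481 occupy positions 1–2 → average rank (1+2)/2 = 1.5.
The 2 values of 362 occupy positions 4–5 → average rank (4+5)/2 = 4.5.
K has value 362 ms → rank 4.5.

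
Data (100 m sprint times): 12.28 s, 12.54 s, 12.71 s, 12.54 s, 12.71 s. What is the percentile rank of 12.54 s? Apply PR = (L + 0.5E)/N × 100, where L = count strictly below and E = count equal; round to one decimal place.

40.0

N = 5.
Strictly below 12.54: 1. Equal to 12.54: 2.
PR = (1 + 0.5·2)/5 × 100 = 40.0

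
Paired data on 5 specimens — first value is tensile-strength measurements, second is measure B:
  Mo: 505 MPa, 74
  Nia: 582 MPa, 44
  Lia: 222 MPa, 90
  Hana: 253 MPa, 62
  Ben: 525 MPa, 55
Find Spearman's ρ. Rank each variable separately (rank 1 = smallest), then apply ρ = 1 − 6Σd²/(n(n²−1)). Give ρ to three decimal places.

-0.900

Ranks of variable 1: 3, 5, 1, 2, 4
Ranks of variable 2: 4, 1, 5, 3, 2
d = r₁ − r₂: -1, 4, -4, -1, 2
d²: 1, 16, 16, 1, 4; Σd² = 38
ρ = 1 − 6·38/(5·24) = 1 − 228/120 = -0.900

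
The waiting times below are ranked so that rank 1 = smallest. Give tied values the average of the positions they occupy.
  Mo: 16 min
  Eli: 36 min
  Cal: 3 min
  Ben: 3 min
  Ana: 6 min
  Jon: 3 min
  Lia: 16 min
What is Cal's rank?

2

Sorted (ascending): 3, 3, 3, 6, 16, 16, 36
The 3 values of 3 occupy positions 1–3 → average rank 2.
The 2 values of 16 occupy positions 5–6 → average rank (5+6)/2 = 5.5.
Cal has value 3 min → rank 2.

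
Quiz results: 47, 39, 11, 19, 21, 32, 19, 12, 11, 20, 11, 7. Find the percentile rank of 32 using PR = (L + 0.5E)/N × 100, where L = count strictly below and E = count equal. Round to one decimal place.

N = 12.
Strictly below 32: 9. Equal to 32: 1.
PR = (9 + 0.5·1)/12 × 100 = 79.2

79.2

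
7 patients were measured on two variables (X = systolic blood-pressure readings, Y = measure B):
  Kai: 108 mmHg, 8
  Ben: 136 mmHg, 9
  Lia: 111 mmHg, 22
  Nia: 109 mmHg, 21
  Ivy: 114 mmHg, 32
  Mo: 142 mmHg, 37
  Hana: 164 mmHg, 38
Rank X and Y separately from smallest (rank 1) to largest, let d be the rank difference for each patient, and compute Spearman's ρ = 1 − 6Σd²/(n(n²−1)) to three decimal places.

Ranks of variable 1: 1, 5, 3, 2, 4, 6, 7
Ranks of variable 2: 1, 2, 4, 3, 5, 6, 7
d = r₁ − r₂: 0, 3, -1, -1, -1, 0, 0
d²: 0, 9, 1, 1, 1, 0, 0; Σd² = 12
ρ = 1 − 6·12/(7·48) = 1 − 72/336 = 0.786

0.786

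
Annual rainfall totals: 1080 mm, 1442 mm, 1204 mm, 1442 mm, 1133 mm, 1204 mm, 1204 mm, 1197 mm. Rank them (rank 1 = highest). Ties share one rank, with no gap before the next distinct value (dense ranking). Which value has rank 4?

Sorted (descending): 1442, 1442, 1204, 1204, 1204, 1197, 1133, 1080
The 2 values of 1442 share dense rank 1.
The 3 values of 1204 share dense rank 2.
Remaining distinct values take the next consecutive integers.
Rank 4 → value 1133.

1133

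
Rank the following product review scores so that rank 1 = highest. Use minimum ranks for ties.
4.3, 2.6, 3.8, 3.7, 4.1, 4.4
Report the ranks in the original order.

2, 6, 4, 5, 3, 1

Sorted (descending): 4.4, 4.3, 4.1, 3.8, 3.7, 2.6
No ties — each value takes its position as its rank.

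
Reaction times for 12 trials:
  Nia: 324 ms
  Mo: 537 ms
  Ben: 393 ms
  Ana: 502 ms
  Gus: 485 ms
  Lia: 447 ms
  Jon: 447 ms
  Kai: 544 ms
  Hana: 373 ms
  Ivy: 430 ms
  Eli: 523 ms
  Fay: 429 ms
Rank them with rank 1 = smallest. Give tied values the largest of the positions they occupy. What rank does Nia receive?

1

Sorted (ascending): 324, 373, 393, 429, 430, 447, 447, 485, 502, 523, 537, 544
The 2 values of 447 occupy positions 6–7 → each gets rank 7.
Nia has value 324 ms → rank 1.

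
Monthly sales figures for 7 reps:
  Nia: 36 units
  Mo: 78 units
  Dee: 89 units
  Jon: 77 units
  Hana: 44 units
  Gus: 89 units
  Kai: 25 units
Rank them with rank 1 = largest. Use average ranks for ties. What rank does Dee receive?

1.5

Sorted (descending): 89, 89, 78, 77, 44, 36, 25
The 2 values of 89 occupy positions 1–2 → average rank (1+2)/2 = 1.5.
Dee has value 89 units → rank 1.5.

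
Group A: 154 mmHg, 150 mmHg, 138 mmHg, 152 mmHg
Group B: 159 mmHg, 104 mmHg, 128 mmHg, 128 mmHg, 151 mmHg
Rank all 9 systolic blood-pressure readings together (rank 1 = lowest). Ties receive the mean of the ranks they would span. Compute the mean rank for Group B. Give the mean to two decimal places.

4.20

Sorted (ascending): 104, 128, 128, 138, 150, 151, 152, 154, 159
The 2 values of 128 occupy positions 2–3 → average rank (2+3)/2 = 2.5.
Group B values → pooled ranks: 159→9, 104→1, 128→2.5, 128→2.5, 151→6
Mean rank = (9 + 1 + 2.5 + 2.5 + 6) / 5 = 4.20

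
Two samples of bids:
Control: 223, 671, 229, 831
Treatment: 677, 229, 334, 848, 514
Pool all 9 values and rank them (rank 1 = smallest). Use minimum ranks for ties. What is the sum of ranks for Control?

Sorted (ascending): 223, 229, 229, 334, 514, 671, 677, 831, 848
The 2 values of 229 occupy positions 2–3 → each gets rank 2.
Control values → pooled ranks: 223→1, 671→6, 229→2, 831→8
Rank sum = 1 + 6 + 2 + 8 = 17

17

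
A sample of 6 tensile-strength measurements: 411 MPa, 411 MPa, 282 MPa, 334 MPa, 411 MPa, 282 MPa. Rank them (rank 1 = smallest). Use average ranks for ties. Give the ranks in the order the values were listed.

Sorted (ascending): 282, 282, 334, 411, 411, 411
The 2 values of 282 occupy positions 1–2 → average rank (1+2)/2 = 1.5.
The 3 values of 411 occupy positions 4–6 → average rank 5.

5, 5, 1.5, 3, 5, 1.5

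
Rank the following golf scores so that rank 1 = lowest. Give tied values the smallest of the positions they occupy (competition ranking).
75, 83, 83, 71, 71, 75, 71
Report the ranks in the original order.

Sorted (ascending): 71, 71, 71, 75, 75, 83, 83
The 3 values of 71 occupy positions 1–3 → each gets rank 1.
The 2 values of 75 occupy positions 4–5 → each gets rank 4.
The 2 values of 83 occupy positions 6–7 → each gets rank 6.

4, 6, 6, 1, 1, 4, 1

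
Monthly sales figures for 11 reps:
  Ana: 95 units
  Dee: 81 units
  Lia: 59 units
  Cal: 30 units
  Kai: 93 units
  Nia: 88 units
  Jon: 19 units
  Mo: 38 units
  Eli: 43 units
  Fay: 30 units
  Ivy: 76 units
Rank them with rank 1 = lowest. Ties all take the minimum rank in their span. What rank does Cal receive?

Sorted (ascending): 19, 30, 30, 38, 43, 59, 76, 81, 88, 93, 95
The 2 values of 30 occupy positions 2–3 → each gets rank 2.
Cal has value 30 units → rank 2.

2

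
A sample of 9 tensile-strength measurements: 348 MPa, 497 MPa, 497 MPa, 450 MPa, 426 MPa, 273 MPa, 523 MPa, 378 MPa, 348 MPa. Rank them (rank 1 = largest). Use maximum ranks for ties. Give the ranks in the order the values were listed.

Sorted (descending): 523, 497, 497, 450, 426, 378, 348, 348, 273
The 2 values of 497 occupy positions 2–3 → each gets rank 3.
The 2 values of 348 occupy positions 7–8 → each gets rank 8.

8, 3, 3, 4, 5, 9, 1, 6, 8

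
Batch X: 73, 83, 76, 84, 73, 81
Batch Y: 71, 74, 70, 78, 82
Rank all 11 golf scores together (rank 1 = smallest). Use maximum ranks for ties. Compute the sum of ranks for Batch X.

Sorted (ascending): 70, 71, 73, 73, 74, 76, 78, 81, 82, 83, 84
The 2 values of 73 occupy positions 3–4 → each gets rank 4.
Batch X values → pooled ranks: 73→4, 83→10, 76→6, 84→11, 73→4, 81→8
Rank sum = 4 + 10 + 6 + 11 + 4 + 8 = 43

43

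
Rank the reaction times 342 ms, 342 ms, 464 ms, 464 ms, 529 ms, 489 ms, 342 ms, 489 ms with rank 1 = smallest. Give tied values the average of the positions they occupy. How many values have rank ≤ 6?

5

Sorted (ascending): 342, 342, 342, 464, 464, 489, 489, 529
The 3 values of 342 occupy positions 1–3 → average rank 2.
The 2 values of 464 occupy positions 4–5 → average rank (4+5)/2 = 4.5.
The 2 values of 489 occupy positions 6–7 → average rank (6+7)/2 = 6.5.
Ranks ≤ 6: {2, 2, 2, 4.5, 4.5} → 5 values.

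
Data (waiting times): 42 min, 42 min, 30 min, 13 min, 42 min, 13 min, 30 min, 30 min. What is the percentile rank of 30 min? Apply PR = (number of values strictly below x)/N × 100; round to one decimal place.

N = 8.
Strictly below 30: 2. Equal to 30: 3.
PR = 2/8 × 100 = 25.0

25.0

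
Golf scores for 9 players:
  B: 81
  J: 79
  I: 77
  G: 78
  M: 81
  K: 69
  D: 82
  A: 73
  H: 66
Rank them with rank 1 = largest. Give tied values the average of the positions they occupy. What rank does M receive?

Sorted (descending): 82, 81, 81, 79, 78, 77, 73, 69, 66
The 2 values of 81 occupy positions 2–3 → average rank (2+3)/2 = 2.5.
M has value 81 → rank 2.5.

2.5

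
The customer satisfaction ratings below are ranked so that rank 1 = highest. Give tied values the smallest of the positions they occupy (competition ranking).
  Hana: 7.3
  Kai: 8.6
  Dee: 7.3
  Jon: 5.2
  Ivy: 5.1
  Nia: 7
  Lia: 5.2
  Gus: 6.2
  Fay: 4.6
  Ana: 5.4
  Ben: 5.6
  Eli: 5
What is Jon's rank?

Sorted (descending): 8.6, 7.3, 7.3, 7, 6.2, 5.6, 5.4, 5.2, 5.2, 5.1, 5, 4.6
The 2 values of 7.3 occupy positions 2–3 → each gets rank 2.
The 2 values of 5.2 occupy positions 8–9 → each gets rank 8.
Jon has value 5.2 → rank 8.

8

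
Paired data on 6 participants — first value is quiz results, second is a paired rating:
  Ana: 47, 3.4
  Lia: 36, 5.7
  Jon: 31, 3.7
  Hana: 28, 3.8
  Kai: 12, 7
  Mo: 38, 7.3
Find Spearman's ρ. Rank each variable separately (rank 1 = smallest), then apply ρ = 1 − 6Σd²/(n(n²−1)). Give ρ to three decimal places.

-0.257

Ranks of variable 1: 6, 4, 3, 2, 1, 5
Ranks of variable 2: 1, 4, 2, 3, 5, 6
d = r₁ − r₂: 5, 0, 1, -1, -4, -1
d²: 25, 0, 1, 1, 16, 1; Σd² = 44
ρ = 1 − 6·44/(6·35) = 1 − 264/210 = -0.257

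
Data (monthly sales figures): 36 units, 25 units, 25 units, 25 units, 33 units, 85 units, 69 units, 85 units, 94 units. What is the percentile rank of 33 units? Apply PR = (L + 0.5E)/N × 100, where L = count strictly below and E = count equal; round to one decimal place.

38.9

N = 9.
Strictly below 33: 3. Equal to 33: 1.
PR = (3 + 0.5·1)/9 × 100 = 38.9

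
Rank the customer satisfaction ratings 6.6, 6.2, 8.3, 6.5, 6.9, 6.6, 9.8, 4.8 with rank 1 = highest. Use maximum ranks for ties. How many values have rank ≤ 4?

3

Sorted (descending): 9.8, 8.3, 6.9, 6.6, 6.6, 6.5, 6.2, 4.8
The 2 values of 6.6 occupy positions 4–5 → each gets rank 5.
Ranks ≤ 4: {1, 2, 3} → 3 values.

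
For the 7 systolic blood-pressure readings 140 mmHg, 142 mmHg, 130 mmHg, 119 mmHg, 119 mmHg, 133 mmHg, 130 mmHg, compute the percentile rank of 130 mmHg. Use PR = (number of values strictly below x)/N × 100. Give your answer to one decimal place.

N = 7.
Strictly below 130: 2. Equal to 130: 2.
PR = 2/7 × 100 = 28.6

28.6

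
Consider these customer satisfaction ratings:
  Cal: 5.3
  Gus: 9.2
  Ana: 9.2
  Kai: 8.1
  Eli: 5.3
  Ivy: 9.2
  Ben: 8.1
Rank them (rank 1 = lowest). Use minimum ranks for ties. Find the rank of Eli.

Sorted (ascending): 5.3, 5.3, 8.1, 8.1, 9.2, 9.2, 9.2
The 2 values of 5.3 occupy positions 1–2 → each gets rank 1.
The 2 values of 8.1 occupy positions 3–4 → each gets rank 3.
The 3 values of 9.2 occupy positions 5–7 → each gets rank 5.
Eli has value 5.3 → rank 1.

1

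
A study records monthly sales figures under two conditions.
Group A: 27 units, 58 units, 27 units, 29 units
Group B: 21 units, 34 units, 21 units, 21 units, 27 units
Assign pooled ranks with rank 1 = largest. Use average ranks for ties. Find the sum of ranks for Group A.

Sorted (descending): 58, 34, 29, 27, 27, 27, 21, 21, 21
The 3 values of 27 occupy positions 4–6 → average rank 5.
The 3 values of 21 occupy positions 7–9 → average rank 8.
Group A values → pooled ranks: 27→5, 58→1, 27→5, 29→3
Rank sum = 5 + 1 + 5 + 3 = 14

14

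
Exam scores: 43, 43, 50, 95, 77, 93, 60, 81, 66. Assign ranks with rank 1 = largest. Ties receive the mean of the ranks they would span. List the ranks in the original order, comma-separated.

Sorted (descending): 95, 93, 81, 77, 66, 60, 50, 43, 43
The 2 values of 43 occupy positions 8–9 → average rank (8+9)/2 = 8.5.

8.5, 8.5, 7, 1, 4, 2, 6, 3, 5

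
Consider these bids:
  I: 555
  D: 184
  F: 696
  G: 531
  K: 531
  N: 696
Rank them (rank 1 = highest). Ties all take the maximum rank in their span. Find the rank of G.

Sorted (descending): 696, 696, 555, 531, 531, 184
The 2 values of 696 occupy positions 1–2 → each gets rank 2.
The 2 values of 531 occupy positions 4–5 → each gets rank 5.
G has value 531 → rank 5.

5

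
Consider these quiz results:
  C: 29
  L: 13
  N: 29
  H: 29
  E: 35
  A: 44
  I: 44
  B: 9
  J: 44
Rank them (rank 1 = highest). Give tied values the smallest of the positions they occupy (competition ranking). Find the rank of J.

Sorted (descending): 44, 44, 44, 35, 29, 29, 29, 13, 9
The 3 values of 44 occupy positions 1–3 → each gets rank 1.
The 3 values of 29 occupy positions 5–7 → each gets rank 5.
J has value 44 → rank 1.

1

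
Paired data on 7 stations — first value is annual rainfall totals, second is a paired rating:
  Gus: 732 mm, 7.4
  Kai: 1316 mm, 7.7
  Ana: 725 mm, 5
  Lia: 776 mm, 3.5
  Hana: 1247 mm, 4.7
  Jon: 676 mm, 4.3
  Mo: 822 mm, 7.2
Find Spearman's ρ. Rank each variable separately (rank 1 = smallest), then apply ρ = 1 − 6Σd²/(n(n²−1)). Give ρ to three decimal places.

0.429

Ranks of variable 1: 3, 7, 2, 4, 6, 1, 5
Ranks of variable 2: 6, 7, 4, 1, 3, 2, 5
d = r₁ − r₂: -3, 0, -2, 3, 3, -1, 0
d²: 9, 0, 4, 9, 9, 1, 0; Σd² = 32
ρ = 1 − 6·32/(7·48) = 1 − 192/336 = 0.429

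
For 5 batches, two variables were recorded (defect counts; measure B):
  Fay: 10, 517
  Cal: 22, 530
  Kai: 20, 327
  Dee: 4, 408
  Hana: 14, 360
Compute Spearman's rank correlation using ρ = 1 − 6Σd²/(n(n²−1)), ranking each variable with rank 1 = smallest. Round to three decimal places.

Ranks of variable 1: 2, 5, 4, 1, 3
Ranks of variable 2: 4, 5, 1, 3, 2
d = r₁ − r₂: -2, 0, 3, -2, 1
d²: 4, 0, 9, 4, 1; Σd² = 18
ρ = 1 − 6·18/(5·24) = 1 − 108/120 = 0.100

0.100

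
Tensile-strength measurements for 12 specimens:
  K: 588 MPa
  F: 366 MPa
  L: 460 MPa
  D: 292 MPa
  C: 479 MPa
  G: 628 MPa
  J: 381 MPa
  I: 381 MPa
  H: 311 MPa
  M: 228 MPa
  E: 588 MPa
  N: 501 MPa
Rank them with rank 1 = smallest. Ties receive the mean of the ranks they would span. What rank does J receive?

Sorted (ascending): 228, 292, 311, 366, 381, 381, 460, 479, 501, 588, 588, 628
The 2 values of 381 occupy positions 5–6 → average rank (5+6)/2 = 5.5.
The 2 values of 588 occupy positions 10–11 → average rank (10+11)/2 = 10.5.
J has value 381 MPa → rank 5.5.

5.5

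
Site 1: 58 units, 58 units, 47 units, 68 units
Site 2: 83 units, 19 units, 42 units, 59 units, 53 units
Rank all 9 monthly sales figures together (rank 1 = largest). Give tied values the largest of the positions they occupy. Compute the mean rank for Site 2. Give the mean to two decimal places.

Sorted (descending): 83, 68, 59, 58, 58, 53, 47, 42, 19
The 2 values of 58 occupy positions 4–5 → each gets rank 5.
Site 2 values → pooled ranks: 83→1, 19→9, 42→8, 59→3, 53→6
Mean rank = (1 + 9 + 8 + 3 + 6) / 5 = 5.40

5.40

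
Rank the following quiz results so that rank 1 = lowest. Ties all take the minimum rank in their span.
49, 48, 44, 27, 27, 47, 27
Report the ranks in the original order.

7, 6, 4, 1, 1, 5, 1

Sorted (ascending): 27, 27, 27, 44, 47, 48, 49
The 3 values of 27 occupy positions 1–3 → each gets rank 1.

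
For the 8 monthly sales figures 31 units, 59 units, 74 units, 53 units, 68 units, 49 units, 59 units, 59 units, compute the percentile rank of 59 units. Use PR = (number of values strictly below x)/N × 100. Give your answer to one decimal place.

N = 8.
Strictly below 59: 3. Equal to 59: 3.
PR = 3/8 × 100 = 37.5

37.5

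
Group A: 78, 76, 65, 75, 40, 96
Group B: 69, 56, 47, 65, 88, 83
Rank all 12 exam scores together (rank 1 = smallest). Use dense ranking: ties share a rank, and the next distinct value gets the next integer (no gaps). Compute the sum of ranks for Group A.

Sorted (ascending): 40, 47, 56, 65, 65, 69, 75, 76, 78, 83, 88, 96
The 2 values of 65 share dense rank 4.
Remaining distinct values take the next consecutive integers.
Group A values → pooled ranks: 78→8, 76→7, 65→4, 75→6, 40→1, 96→11
Rank sum = 8 + 7 + 4 + 6 + 1 + 11 = 37

37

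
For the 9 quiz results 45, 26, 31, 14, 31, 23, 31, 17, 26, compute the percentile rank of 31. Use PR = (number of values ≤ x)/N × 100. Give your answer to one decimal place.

N = 9.
Strictly below 31: 5. Equal to 31: 3.
PR = 8/9 × 100 = 88.9

88.9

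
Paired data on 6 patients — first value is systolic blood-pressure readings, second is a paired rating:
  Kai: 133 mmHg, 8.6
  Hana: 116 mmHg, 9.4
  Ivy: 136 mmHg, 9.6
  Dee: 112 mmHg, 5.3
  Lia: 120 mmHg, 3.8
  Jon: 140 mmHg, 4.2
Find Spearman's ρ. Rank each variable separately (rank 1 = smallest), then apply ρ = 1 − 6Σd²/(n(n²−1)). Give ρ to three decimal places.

0.029

Ranks of variable 1: 4, 2, 5, 1, 3, 6
Ranks of variable 2: 4, 5, 6, 3, 1, 2
d = r₁ − r₂: 0, -3, -1, -2, 2, 4
d²: 0, 9, 1, 4, 4, 16; Σd² = 34
ρ = 1 − 6·34/(6·35) = 1 − 204/210 = 0.029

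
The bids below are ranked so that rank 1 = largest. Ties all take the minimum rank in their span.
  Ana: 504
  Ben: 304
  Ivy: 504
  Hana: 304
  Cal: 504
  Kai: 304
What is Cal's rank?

1

Sorted (descending): 504, 504, 504, 304, 304, 304
The 3 values of 504 occupy positions 1–3 → each gets rank 1.
The 3 values of 304 occupy positions 4–6 → each gets rank 4.
Cal has value 504 → rank 1.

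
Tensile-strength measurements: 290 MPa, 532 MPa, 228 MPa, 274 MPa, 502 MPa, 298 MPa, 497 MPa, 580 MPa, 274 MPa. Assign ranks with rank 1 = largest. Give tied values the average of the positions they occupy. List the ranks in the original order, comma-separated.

6, 2, 9, 7.5, 3, 5, 4, 1, 7.5

Sorted (descending): 580, 532, 502, 497, 298, 290, 274, 274, 228
The 2 values of 274 occupy positions 7–8 → average rank (7+8)/2 = 7.5.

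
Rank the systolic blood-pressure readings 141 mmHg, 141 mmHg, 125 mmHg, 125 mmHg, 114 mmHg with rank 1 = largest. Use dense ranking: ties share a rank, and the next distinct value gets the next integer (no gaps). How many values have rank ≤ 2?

4

Sorted (descending): 141, 141, 125, 125, 114
The 2 values of 141 share dense rank 1.
The 2 values of 125 share dense rank 2.
Remaining distinct values take the next consecutive integers.
Ranks ≤ 2: {1, 1, 2, 2} → 4 values.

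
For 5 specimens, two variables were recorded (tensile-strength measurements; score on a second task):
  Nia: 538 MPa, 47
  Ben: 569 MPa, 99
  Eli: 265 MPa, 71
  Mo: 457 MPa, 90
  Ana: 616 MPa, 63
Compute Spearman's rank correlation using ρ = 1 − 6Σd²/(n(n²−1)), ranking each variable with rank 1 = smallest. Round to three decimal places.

-0.100

Ranks of variable 1: 3, 4, 1, 2, 5
Ranks of variable 2: 1, 5, 3, 4, 2
d = r₁ − r₂: 2, -1, -2, -2, 3
d²: 4, 1, 4, 4, 9; Σd² = 22
ρ = 1 − 6·22/(5·24) = 1 − 132/120 = -0.100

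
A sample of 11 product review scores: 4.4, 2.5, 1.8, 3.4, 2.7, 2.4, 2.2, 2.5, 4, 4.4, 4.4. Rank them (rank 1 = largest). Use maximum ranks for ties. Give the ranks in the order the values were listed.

3, 8, 11, 5, 6, 9, 10, 8, 4, 3, 3

Sorted (descending): 4.4, 4.4, 4.4, 4, 3.4, 2.7, 2.5, 2.5, 2.4, 2.2, 1.8
The 3 values of 4.4 occupy positions 1–3 → each gets rank 3.
The 2 values of 2.5 occupy positions 7–8 → each gets rank 8.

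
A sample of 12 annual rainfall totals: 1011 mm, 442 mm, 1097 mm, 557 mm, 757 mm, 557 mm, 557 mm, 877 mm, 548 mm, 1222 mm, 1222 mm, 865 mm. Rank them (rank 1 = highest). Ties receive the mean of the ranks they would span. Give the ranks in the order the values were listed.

Sorted (descending): 1222, 1222, 1097, 1011, 877, 865, 757, 557, 557, 557, 548, 442
The 2 values of 1222 occupy positions 1–2 → average rank (1+2)/2 = 1.5.
The 3 values of 557 occupy positions 8–10 → average rank 9.

4, 12, 3, 9, 7, 9, 9, 5, 11, 1.5, 1.5, 6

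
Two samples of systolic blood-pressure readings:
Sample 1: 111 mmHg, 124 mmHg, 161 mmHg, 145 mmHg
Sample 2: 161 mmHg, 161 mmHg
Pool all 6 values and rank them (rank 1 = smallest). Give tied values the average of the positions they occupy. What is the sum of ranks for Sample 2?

10

Sorted (ascending): 111, 124, 145, 161, 161, 161
The 3 values of 161 occupy positions 4–6 → average rank 5.
Sample 2 values → pooled ranks: 161→5, 161→5
Rank sum = 5 + 5 = 10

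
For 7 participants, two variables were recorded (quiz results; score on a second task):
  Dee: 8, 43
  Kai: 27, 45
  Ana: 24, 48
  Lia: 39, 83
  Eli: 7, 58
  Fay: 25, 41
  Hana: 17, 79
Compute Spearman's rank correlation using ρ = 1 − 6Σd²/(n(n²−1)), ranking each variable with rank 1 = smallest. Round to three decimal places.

Ranks of variable 1: 2, 6, 4, 7, 1, 5, 3
Ranks of variable 2: 2, 3, 4, 7, 5, 1, 6
d = r₁ − r₂: 0, 3, 0, 0, -4, 4, -3
d²: 0, 9, 0, 0, 16, 16, 9; Σd² = 50
ρ = 1 − 6·50/(7·48) = 1 − 300/336 = 0.107

0.107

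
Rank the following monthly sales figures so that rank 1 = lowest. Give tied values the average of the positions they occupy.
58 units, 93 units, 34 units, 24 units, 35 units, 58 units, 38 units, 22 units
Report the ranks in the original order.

6.5, 8, 3, 2, 4, 6.5, 5, 1

Sorted (ascending): 22, 24, 34, 35, 38, 58, 58, 93
The 2 values of 58 occupy positions 6–7 → average rank (6+7)/2 = 6.5.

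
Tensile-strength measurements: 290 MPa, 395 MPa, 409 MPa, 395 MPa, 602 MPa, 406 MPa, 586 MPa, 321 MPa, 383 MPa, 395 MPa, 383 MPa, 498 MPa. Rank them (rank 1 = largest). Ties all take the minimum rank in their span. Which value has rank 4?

Sorted (descending): 602, 586, 498, 409, 406, 395, 395, 395, 383, 383, 321, 290
The 3 values of 395 occupy positions 6–8 → each gets rank 6.
The 2 values of 383 occupy positions 9–10 → each gets rank 9.
Rank 4 → value 409.

409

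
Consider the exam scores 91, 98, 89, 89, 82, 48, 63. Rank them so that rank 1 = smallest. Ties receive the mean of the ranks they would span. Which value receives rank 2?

Sorted (ascending): 48, 63, 82, 89, 89, 91, 98
The 2 values of 89 occupy positions 4–5 → average rank (4+5)/2 = 4.5.
Rank 2 → value 63.

63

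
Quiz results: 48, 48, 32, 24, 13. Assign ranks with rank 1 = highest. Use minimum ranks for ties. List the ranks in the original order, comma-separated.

Sorted (descending): 48, 48, 32, 24, 13
The 2 values of 48 occupy positions 1–2 → each gets rank 1.

1, 1, 3, 4, 5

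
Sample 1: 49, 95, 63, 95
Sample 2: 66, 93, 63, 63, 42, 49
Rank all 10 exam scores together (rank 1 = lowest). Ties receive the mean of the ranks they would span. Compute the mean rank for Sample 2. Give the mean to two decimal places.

Sorted (ascending): 42, 49, 49, 63, 63, 63, 66, 93, 95, 95
The 2 values of 49 occupy positions 2–3 → average rank (2+3)/2 = 2.5.
The 3 values of 63 occupy positions 4–6 → average rank 5.
The 2 values of 95 occupy positions 9–10 → average rank (9+10)/2 = 9.5.
Sample 2 values → pooled ranks: 66→7, 93→8, 63→5, 63→5, 42→1, 49→2.5
Mean rank = (7 + 8 + 5 + 5 + 1 + 2.5) / 6 = 4.75

4.75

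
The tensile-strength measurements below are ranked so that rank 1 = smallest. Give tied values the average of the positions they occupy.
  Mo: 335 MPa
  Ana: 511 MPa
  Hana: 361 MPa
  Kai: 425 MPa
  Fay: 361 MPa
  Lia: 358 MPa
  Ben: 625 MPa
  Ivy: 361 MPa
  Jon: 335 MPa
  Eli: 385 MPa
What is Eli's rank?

7

Sorted (ascending): 335, 335, 358, 361, 361, 361, 385, 425, 511, 625
The 2 values of 335 occupy positions 1–2 → average rank (1+2)/2 = 1.5.
The 3 values of 361 occupy positions 4–6 → average rank 5.
Eli has value 385 MPa → rank 7.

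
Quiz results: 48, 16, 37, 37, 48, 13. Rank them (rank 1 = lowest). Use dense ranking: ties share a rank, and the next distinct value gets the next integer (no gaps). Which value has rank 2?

16

Sorted (ascending): 13, 16, 37, 37, 48, 48
The 2 values of 37 share dense rank 3.
The 2 values of 48 share dense rank 4.
Remaining distinct values take the next consecutive integers.
Rank 2 → value 16.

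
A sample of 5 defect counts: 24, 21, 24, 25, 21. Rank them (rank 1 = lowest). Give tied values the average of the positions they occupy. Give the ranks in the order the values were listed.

3.5, 1.5, 3.5, 5, 1.5

Sorted (ascending): 21, 21, 24, 24, 25
The 2 values of 21 occupy positions 1–2 → average rank (1+2)/2 = 1.5.
The 2 values of 24 occupy positions 3–4 → average rank (3+4)/2 = 3.5.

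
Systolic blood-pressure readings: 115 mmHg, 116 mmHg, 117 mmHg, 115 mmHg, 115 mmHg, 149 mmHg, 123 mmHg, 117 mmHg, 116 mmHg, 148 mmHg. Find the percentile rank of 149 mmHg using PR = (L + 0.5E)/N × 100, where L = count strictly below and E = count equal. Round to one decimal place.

95.0

N = 10.
Strictly below 149: 9. Equal to 149: 1.
PR = (9 + 0.5·1)/10 × 100 = 95.0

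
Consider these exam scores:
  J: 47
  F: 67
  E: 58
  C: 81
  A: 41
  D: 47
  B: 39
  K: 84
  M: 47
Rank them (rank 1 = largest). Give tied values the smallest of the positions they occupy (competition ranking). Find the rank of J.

Sorted (descending): 84, 81, 67, 58, 47, 47, 47, 41, 39
The 3 values of 47 occupy positions 5–7 → each gets rank 5.
J has value 47 → rank 5.

5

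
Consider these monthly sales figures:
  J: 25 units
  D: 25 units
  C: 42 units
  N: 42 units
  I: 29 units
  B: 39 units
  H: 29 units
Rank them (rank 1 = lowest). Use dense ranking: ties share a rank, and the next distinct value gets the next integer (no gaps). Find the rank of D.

1

Sorted (ascending): 25, 25, 29, 29, 39, 42, 42
The 2 values of 25 share dense rank 1.
The 2 values of 29 share dense rank 2.
The 2 values of 42 share dense rank 4.
Remaining distinct values take the next consecutive integers.
D has value 25 units → rank 1.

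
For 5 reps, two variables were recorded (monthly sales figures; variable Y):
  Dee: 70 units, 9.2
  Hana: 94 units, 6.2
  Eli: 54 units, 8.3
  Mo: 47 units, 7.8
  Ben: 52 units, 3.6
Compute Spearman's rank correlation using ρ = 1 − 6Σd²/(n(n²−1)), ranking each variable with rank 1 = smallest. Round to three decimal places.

0.200

Ranks of variable 1: 4, 5, 3, 1, 2
Ranks of variable 2: 5, 2, 4, 3, 1
d = r₁ − r₂: -1, 3, -1, -2, 1
d²: 1, 9, 1, 4, 1; Σd² = 16
ρ = 1 − 6·16/(5·24) = 1 − 96/120 = 0.200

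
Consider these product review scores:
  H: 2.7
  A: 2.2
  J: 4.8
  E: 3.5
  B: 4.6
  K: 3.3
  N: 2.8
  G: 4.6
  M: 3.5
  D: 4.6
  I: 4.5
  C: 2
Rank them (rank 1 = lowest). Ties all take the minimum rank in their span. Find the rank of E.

6

Sorted (ascending): 2, 2.2, 2.7, 2.8, 3.3, 3.5, 3.5, 4.5, 4.6, 4.6, 4.6, 4.8
The 2 values of 3.5 occupy positions 6–7 → each gets rank 6.
The 3 values of 4.6 occupy positions 9–11 → each gets rank 9.
E has value 3.5 → rank 6.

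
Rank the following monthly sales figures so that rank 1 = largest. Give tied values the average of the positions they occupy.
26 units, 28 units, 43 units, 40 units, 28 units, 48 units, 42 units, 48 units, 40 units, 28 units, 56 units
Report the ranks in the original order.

Sorted (descending): 56, 48, 48, 43, 42, 40, 40, 28, 28, 28, 26
The 2 values of 48 occupy positions 2–3 → average rank (2+3)/2 = 2.5.
The 2 values of 40 occupy positions 6–7 → average rank (6+7)/2 = 6.5.
The 3 values of 28 occupy positions 8–10 → average rank 9.

11, 9, 4, 6.5, 9, 2.5, 5, 2.5, 6.5, 9, 1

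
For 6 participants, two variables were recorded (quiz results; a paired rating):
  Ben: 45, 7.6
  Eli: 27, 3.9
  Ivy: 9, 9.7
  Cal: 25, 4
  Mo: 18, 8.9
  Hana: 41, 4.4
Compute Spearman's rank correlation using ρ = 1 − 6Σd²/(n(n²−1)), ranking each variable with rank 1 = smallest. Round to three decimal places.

-0.486

Ranks of variable 1: 6, 4, 1, 3, 2, 5
Ranks of variable 2: 4, 1, 6, 2, 5, 3
d = r₁ − r₂: 2, 3, -5, 1, -3, 2
d²: 4, 9, 25, 1, 9, 4; Σd² = 52
ρ = 1 − 6·52/(6·35) = 1 − 312/210 = -0.486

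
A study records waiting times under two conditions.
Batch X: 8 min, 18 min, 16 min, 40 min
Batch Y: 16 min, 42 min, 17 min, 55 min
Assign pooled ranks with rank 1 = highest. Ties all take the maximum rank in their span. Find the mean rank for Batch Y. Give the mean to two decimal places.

3.75

Sorted (descending): 55, 42, 40, 18, 17, 16, 16, 8
The 2 values of 16 occupy positions 6–7 → each gets rank 7.
Batch Y values → pooled ranks: 16→7, 42→2, 17→5, 55→1
Mean rank = (7 + 2 + 5 + 1) / 4 = 3.75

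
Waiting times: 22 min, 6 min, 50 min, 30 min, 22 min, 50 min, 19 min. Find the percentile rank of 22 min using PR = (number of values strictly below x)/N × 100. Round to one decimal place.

28.6

N = 7.
Strictly below 22: 2. Equal to 22: 2.
PR = 2/7 × 100 = 28.6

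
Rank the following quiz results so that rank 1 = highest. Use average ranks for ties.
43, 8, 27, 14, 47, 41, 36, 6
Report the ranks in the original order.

Sorted (descending): 47, 43, 41, 36, 27, 14, 8, 6
No ties — each value takes its position as its rank.

2, 7, 5, 6, 1, 3, 4, 8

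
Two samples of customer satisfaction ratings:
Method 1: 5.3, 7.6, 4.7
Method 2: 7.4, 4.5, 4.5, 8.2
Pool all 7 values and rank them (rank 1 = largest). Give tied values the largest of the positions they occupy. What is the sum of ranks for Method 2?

Sorted (descending): 8.2, 7.6, 7.4, 5.3, 4.7, 4.5, 4.5
The 2 values of 4.5 occupy positions 6–7 → each gets rank 7.
Method 2 values → pooled ranks: 7.4→3, 4.5→7, 4.5→7, 8.2→1
Rank sum = 3 + 7 + 7 + 1 = 18

18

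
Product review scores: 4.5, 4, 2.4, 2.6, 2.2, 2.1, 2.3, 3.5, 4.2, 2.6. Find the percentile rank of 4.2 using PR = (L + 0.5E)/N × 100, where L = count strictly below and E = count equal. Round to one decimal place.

85.0

N = 10.
Strictly below 4.2: 8. Equal to 4.2: 1.
PR = (8 + 0.5·1)/10 × 100 = 85.0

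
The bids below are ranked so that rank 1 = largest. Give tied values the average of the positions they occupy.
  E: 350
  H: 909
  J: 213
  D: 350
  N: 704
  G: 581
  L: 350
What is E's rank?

5

Sorted (descending): 909, 704, 581, 350, 350, 350, 213
The 3 values of 350 occupy positions 4–6 → average rank 5.
E has value 350 → rank 5.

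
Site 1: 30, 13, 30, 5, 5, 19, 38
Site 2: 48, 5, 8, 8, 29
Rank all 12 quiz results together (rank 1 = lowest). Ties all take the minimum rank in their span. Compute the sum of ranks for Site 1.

Sorted (ascending): 5, 5, 5, 8, 8, 13, 19, 29, 30, 30, 38, 48
The 3 values of 5 occupy positions 1–3 → each gets rank 1.
The 2 values of 8 occupy positions 4–5 → each gets rank 4.
The 2 values of 30 occupy positions 9–10 → each gets rank 9.
Site 1 values → pooled ranks: 30→9, 13→6, 30→9, 5→1, 5→1, 19→7, 38→11
Rank sum = 9 + 6 + 9 + 1 + 1 + 7 + 11 = 44

44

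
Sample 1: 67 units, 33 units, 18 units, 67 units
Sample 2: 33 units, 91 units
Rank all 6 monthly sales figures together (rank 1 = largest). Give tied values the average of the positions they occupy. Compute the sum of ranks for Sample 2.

Sorted (descending): 91, 67, 67, 33, 33, 18
The 2 values of 67 occupy positions 2–3 → average rank (2+3)/2 = 2.5.
The 2 values of 33 occupy positions 4–5 → average rank (4+5)/2 = 4.5.
Sample 2 values → pooled ranks: 33→4.5, 91→1
Rank sum = 4.5 + 1 = 5.5

5.5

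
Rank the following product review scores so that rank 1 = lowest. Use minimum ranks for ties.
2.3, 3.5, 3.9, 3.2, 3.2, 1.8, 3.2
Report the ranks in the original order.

Sorted (ascending): 1.8, 2.3, 3.2, 3.2, 3.2, 3.5, 3.9
The 3 values of 3.2 occupy positions 3–5 → each gets rank 3.

2, 6, 7, 3, 3, 1, 3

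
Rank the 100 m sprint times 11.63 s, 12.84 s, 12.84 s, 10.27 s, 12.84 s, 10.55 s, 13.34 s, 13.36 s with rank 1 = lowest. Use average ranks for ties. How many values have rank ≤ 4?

Sorted (ascending): 10.27, 10.55, 11.63, 12.84, 12.84, 12.84, 13.34, 13.36
The 3 values of 12.84 occupy positions 4–6 → average rank 5.
Ranks ≤ 4: {1, 2, 3} → 3 values.

3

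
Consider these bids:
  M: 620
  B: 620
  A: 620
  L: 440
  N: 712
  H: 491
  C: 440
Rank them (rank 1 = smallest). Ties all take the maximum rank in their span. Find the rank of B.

Sorted (ascending): 440, 440, 491, 620, 620, 620, 712
The 2 values of 440 occupy positions 1–2 → each gets rank 2.
The 3 values of 620 occupy positions 4–6 → each gets rank 6.
B has value 620 → rank 6.

6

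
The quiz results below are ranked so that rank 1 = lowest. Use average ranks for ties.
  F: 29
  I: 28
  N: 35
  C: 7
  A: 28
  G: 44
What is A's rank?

2.5

Sorted (ascending): 7, 28, 28, 29, 35, 44
The 2 values of 28 occupy positions 2–3 → average rank (2+3)/2 = 2.5.
A has value 28 → rank 2.5.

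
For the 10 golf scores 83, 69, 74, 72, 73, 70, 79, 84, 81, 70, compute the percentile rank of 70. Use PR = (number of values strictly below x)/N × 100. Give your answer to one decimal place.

10.0

N = 10.
Strictly below 70: 1. Equal to 70: 2.
PR = 1/10 × 100 = 10.0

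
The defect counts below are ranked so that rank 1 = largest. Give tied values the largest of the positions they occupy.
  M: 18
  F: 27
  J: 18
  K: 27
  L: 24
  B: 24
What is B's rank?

Sorted (descending): 27, 27, 24, 24, 18, 18
The 2 values of 27 occupy positions 1–2 → each gets rank 2.
The 2 values of 24 occupy positions 3–4 → each gets rank 4.
The 2 values of 18 occupy positions 5–6 → each gets rank 6.
B has value 24 → rank 4.

4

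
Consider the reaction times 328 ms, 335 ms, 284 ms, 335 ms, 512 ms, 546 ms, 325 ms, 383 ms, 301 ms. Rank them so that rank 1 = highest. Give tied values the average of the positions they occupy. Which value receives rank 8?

301

Sorted (descending): 546, 512, 383, 335, 335, 328, 325, 301, 284
The 2 values of 335 occupy positions 4–5 → average rank (4+5)/2 = 4.5.
Rank 8 → value 301.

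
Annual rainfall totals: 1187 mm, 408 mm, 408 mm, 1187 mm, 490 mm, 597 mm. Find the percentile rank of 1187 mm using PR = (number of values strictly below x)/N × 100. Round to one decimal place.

N = 6.
Strictly below 1187: 4. Equal to 1187: 2.
PR = 4/6 × 100 = 66.7

66.7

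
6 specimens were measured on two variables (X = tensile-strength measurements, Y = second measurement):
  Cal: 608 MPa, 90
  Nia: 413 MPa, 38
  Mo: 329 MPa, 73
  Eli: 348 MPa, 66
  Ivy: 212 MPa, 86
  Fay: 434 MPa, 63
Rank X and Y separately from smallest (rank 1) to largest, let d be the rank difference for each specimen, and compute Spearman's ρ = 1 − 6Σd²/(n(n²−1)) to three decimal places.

-0.086

Ranks of variable 1: 6, 4, 2, 3, 1, 5
Ranks of variable 2: 6, 1, 4, 3, 5, 2
d = r₁ − r₂: 0, 3, -2, 0, -4, 3
d²: 0, 9, 4, 0, 16, 9; Σd² = 38
ρ = 1 − 6·38/(6·35) = 1 − 228/210 = -0.086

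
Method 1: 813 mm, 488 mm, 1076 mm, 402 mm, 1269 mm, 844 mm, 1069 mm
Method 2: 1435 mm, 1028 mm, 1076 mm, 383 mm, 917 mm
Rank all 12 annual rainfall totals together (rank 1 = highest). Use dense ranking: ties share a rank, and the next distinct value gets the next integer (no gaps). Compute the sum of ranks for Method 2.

26

Sorted (descending): 1435, 1269, 1076, 1076, 1069, 1028, 917, 844, 813, 488, 402, 383
The 2 values of 1076 share dense rank 3.
Remaining distinct values take the next consecutive integers.
Method 2 values → pooled ranks: 1435→1, 1028→5, 1076→3, 383→11, 917→6
Rank sum = 1 + 5 + 3 + 11 + 6 = 26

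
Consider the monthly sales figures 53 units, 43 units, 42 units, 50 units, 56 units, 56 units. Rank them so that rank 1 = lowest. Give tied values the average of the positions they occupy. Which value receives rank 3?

Sorted (ascending): 42, 43, 50, 53, 56, 56
The 2 values of 56 occupy positions 5–6 → average rank (5+6)/2 = 5.5.
Rank 3 → value 50.

50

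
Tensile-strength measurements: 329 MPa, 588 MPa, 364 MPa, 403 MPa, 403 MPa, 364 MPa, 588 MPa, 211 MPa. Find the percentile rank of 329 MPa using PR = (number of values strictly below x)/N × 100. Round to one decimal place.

12.5

N = 8.
Strictly below 329: 1. Equal to 329: 1.
PR = 1/8 × 100 = 12.5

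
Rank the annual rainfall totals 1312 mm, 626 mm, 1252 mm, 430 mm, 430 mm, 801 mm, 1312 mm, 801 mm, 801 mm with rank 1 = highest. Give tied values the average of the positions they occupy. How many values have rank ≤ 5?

6

Sorted (descending): 1312, 1312, 1252, 801, 801, 801, 626, 430, 430
The 2 values of 1312 occupy positions 1–2 → average rank (1+2)/2 = 1.5.
The 3 values of 801 occupy positions 4–6 → average rank 5.
The 2 values of 430 occupy positions 8–9 → average rank (8+9)/2 = 8.5.
Ranks ≤ 5: {1.5, 1.5, 3, 5, 5, 5} → 6 values.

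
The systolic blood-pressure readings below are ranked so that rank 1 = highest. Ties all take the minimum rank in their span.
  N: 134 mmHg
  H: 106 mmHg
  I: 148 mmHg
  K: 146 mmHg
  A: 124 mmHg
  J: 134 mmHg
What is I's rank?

Sorted (descending): 148, 146, 134, 134, 124, 106
The 2 values of 134 occupy positions 3–4 → each gets rank 3.
I has value 148 mmHg → rank 1.

1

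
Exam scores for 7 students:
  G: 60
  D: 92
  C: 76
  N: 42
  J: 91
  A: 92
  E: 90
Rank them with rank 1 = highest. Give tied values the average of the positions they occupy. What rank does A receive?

Sorted (descending): 92, 92, 91, 90, 76, 60, 42
The 2 values of 92 occupy positions 1–2 → average rank (1+2)/2 = 1.5.
A has value 92 → rank 1.5.

1.5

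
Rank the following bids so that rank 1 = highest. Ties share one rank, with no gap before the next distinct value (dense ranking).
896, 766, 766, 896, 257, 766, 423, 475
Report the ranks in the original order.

1, 2, 2, 1, 5, 2, 4, 3

Sorted (descending): 896, 896, 766, 766, 766, 475, 423, 257
The 2 values of 896 share dense rank 1.
The 3 values of 766 share dense rank 2.
Remaining distinct values take the next consecutive integers.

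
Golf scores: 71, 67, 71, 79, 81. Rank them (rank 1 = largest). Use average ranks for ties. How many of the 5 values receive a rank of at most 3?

Sorted (descending): 81, 79, 71, 71, 67
The 2 values of 71 occupy positions 3–4 → average rank (3+4)/2 = 3.5.
Ranks ≤ 3: {1, 2} → 2 values.

2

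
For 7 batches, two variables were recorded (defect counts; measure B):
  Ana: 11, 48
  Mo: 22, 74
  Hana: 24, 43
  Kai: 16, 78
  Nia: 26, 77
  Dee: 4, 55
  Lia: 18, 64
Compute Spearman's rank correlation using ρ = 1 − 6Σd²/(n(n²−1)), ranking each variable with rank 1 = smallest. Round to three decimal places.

Ranks of variable 1: 2, 5, 6, 3, 7, 1, 4
Ranks of variable 2: 2, 5, 1, 7, 6, 3, 4
d = r₁ − r₂: 0, 0, 5, -4, 1, -2, 0
d²: 0, 0, 25, 16, 1, 4, 0; Σd² = 46
ρ = 1 − 6·46/(7·48) = 1 − 276/336 = 0.179

0.179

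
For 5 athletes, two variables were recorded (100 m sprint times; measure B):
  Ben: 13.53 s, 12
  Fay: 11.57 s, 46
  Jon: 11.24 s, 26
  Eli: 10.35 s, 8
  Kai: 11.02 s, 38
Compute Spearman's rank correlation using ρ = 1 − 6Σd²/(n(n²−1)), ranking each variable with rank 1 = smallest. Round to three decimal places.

Ranks of variable 1: 5, 4, 3, 1, 2
Ranks of variable 2: 2, 5, 3, 1, 4
d = r₁ − r₂: 3, -1, 0, 0, -2
d²: 9, 1, 0, 0, 4; Σd² = 14
ρ = 1 − 6·14/(5·24) = 1 − 84/120 = 0.300

0.300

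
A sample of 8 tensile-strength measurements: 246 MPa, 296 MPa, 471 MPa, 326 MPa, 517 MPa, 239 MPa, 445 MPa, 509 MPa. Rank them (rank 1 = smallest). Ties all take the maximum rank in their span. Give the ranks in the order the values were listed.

Sorted (ascending): 239, 246, 296, 326, 445, 471, 509, 517
No ties — each value takes its position as its rank.

2, 3, 6, 4, 8, 1, 5, 7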